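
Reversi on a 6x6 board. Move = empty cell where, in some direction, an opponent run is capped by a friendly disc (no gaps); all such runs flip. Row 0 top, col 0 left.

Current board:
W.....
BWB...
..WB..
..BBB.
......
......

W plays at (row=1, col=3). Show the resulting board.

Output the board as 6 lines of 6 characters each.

Answer: W.....
BWWW..
..WB..
..BBB.
......
......

Derivation:
Place W at (1,3); scan 8 dirs for brackets.
Dir NW: first cell '.' (not opp) -> no flip
Dir N: first cell '.' (not opp) -> no flip
Dir NE: first cell '.' (not opp) -> no flip
Dir W: opp run (1,2) capped by W -> flip
Dir E: first cell '.' (not opp) -> no flip
Dir SW: first cell 'W' (not opp) -> no flip
Dir S: opp run (2,3) (3,3), next='.' -> no flip
Dir SE: first cell '.' (not opp) -> no flip
All flips: (1,2)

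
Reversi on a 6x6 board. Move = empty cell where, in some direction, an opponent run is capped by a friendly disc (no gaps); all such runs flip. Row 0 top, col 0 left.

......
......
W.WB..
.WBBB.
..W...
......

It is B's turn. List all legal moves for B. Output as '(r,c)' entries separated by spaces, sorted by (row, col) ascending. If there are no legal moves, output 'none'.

Answer: (1,1) (1,2) (2,1) (3,0) (5,1) (5,2)

Derivation:
(1,0): no bracket -> illegal
(1,1): flips 1 -> legal
(1,2): flips 1 -> legal
(1,3): no bracket -> illegal
(2,1): flips 1 -> legal
(3,0): flips 1 -> legal
(4,0): no bracket -> illegal
(4,1): no bracket -> illegal
(4,3): no bracket -> illegal
(5,1): flips 1 -> legal
(5,2): flips 1 -> legal
(5,3): no bracket -> illegal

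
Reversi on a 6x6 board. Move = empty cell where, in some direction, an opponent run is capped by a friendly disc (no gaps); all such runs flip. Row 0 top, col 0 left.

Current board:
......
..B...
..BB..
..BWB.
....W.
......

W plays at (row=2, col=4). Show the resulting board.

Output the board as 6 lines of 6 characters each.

Place W at (2,4); scan 8 dirs for brackets.
Dir NW: first cell '.' (not opp) -> no flip
Dir N: first cell '.' (not opp) -> no flip
Dir NE: first cell '.' (not opp) -> no flip
Dir W: opp run (2,3) (2,2), next='.' -> no flip
Dir E: first cell '.' (not opp) -> no flip
Dir SW: first cell 'W' (not opp) -> no flip
Dir S: opp run (3,4) capped by W -> flip
Dir SE: first cell '.' (not opp) -> no flip
All flips: (3,4)

Answer: ......
..B...
..BBW.
..BWW.
....W.
......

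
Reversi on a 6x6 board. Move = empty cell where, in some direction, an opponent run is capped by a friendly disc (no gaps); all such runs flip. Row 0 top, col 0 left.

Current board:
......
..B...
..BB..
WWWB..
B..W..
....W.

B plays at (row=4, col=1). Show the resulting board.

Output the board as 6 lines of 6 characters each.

Place B at (4,1); scan 8 dirs for brackets.
Dir NW: opp run (3,0), next=edge -> no flip
Dir N: opp run (3,1), next='.' -> no flip
Dir NE: opp run (3,2) capped by B -> flip
Dir W: first cell 'B' (not opp) -> no flip
Dir E: first cell '.' (not opp) -> no flip
Dir SW: first cell '.' (not opp) -> no flip
Dir S: first cell '.' (not opp) -> no flip
Dir SE: first cell '.' (not opp) -> no flip
All flips: (3,2)

Answer: ......
..B...
..BB..
WWBB..
BB.W..
....W.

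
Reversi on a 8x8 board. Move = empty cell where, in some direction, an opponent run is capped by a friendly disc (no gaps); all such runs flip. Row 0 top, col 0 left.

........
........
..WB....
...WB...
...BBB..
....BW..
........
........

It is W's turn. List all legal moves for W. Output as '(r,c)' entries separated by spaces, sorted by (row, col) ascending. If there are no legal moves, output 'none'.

Answer: (1,3) (2,4) (3,5) (5,3)

Derivation:
(1,2): no bracket -> illegal
(1,3): flips 1 -> legal
(1,4): no bracket -> illegal
(2,4): flips 1 -> legal
(2,5): no bracket -> illegal
(3,2): no bracket -> illegal
(3,5): flips 2 -> legal
(3,6): no bracket -> illegal
(4,2): no bracket -> illegal
(4,6): no bracket -> illegal
(5,2): no bracket -> illegal
(5,3): flips 2 -> legal
(5,6): no bracket -> illegal
(6,3): no bracket -> illegal
(6,4): no bracket -> illegal
(6,5): no bracket -> illegal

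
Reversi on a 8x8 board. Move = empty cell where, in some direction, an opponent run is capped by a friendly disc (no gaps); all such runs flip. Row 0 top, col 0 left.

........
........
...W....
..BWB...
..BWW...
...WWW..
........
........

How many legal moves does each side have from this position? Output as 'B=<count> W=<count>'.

-- B to move --
(1,2): flips 1 -> legal
(1,3): no bracket -> illegal
(1,4): flips 1 -> legal
(2,2): no bracket -> illegal
(2,4): flips 1 -> legal
(3,5): no bracket -> illegal
(4,5): flips 2 -> legal
(4,6): no bracket -> illegal
(5,2): flips 1 -> legal
(5,6): no bracket -> illegal
(6,2): no bracket -> illegal
(6,3): no bracket -> illegal
(6,4): flips 3 -> legal
(6,5): flips 2 -> legal
(6,6): no bracket -> illegal
B mobility = 7
-- W to move --
(2,1): flips 1 -> legal
(2,2): no bracket -> illegal
(2,4): flips 1 -> legal
(2,5): flips 1 -> legal
(3,1): flips 2 -> legal
(3,5): flips 1 -> legal
(4,1): flips 2 -> legal
(4,5): flips 1 -> legal
(5,1): flips 1 -> legal
(5,2): no bracket -> illegal
W mobility = 8

Answer: B=7 W=8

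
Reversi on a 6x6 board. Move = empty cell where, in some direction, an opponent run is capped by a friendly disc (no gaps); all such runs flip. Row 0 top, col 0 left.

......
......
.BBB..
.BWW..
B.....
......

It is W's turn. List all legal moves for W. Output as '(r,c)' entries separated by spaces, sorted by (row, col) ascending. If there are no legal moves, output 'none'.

Answer: (1,0) (1,1) (1,2) (1,3) (1,4) (3,0)

Derivation:
(1,0): flips 1 -> legal
(1,1): flips 1 -> legal
(1,2): flips 1 -> legal
(1,3): flips 1 -> legal
(1,4): flips 1 -> legal
(2,0): no bracket -> illegal
(2,4): no bracket -> illegal
(3,0): flips 1 -> legal
(3,4): no bracket -> illegal
(4,1): no bracket -> illegal
(4,2): no bracket -> illegal
(5,0): no bracket -> illegal
(5,1): no bracket -> illegal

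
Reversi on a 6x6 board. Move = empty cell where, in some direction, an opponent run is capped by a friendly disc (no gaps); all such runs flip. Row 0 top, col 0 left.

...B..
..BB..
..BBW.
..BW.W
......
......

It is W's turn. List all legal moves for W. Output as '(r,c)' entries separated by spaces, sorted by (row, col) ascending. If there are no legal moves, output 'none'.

Answer: (0,2) (1,1) (2,1) (3,1)

Derivation:
(0,1): no bracket -> illegal
(0,2): flips 1 -> legal
(0,4): no bracket -> illegal
(1,1): flips 1 -> legal
(1,4): no bracket -> illegal
(2,1): flips 2 -> legal
(3,1): flips 1 -> legal
(3,4): no bracket -> illegal
(4,1): no bracket -> illegal
(4,2): no bracket -> illegal
(4,3): no bracket -> illegal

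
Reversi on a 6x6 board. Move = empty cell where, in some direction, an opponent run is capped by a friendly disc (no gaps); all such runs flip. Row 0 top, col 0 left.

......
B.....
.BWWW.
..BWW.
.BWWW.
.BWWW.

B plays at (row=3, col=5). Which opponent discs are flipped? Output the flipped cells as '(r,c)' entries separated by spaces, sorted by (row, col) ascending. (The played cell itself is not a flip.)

Dir NW: opp run (2,4), next='.' -> no flip
Dir N: first cell '.' (not opp) -> no flip
Dir NE: edge -> no flip
Dir W: opp run (3,4) (3,3) capped by B -> flip
Dir E: edge -> no flip
Dir SW: opp run (4,4) (5,3), next=edge -> no flip
Dir S: first cell '.' (not opp) -> no flip
Dir SE: edge -> no flip

Answer: (3,3) (3,4)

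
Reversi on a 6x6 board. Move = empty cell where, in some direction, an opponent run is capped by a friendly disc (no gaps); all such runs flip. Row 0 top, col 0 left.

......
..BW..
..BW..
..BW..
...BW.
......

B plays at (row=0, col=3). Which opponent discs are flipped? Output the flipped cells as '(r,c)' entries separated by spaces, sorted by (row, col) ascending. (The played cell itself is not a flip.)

Answer: (1,3) (2,3) (3,3)

Derivation:
Dir NW: edge -> no flip
Dir N: edge -> no flip
Dir NE: edge -> no flip
Dir W: first cell '.' (not opp) -> no flip
Dir E: first cell '.' (not opp) -> no flip
Dir SW: first cell 'B' (not opp) -> no flip
Dir S: opp run (1,3) (2,3) (3,3) capped by B -> flip
Dir SE: first cell '.' (not opp) -> no flip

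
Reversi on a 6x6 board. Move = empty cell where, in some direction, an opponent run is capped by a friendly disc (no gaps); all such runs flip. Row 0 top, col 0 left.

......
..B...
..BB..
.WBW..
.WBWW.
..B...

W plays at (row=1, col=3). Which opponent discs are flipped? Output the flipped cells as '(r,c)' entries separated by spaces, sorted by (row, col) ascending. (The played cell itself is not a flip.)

Dir NW: first cell '.' (not opp) -> no flip
Dir N: first cell '.' (not opp) -> no flip
Dir NE: first cell '.' (not opp) -> no flip
Dir W: opp run (1,2), next='.' -> no flip
Dir E: first cell '.' (not opp) -> no flip
Dir SW: opp run (2,2) capped by W -> flip
Dir S: opp run (2,3) capped by W -> flip
Dir SE: first cell '.' (not opp) -> no flip

Answer: (2,2) (2,3)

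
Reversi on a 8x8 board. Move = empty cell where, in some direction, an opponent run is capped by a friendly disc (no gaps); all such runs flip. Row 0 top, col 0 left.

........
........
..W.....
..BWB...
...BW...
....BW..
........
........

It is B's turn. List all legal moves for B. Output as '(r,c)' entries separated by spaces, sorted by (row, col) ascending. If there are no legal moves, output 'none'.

(1,1): no bracket -> illegal
(1,2): flips 1 -> legal
(1,3): no bracket -> illegal
(2,1): no bracket -> illegal
(2,3): flips 1 -> legal
(2,4): no bracket -> illegal
(3,1): no bracket -> illegal
(3,5): no bracket -> illegal
(4,2): no bracket -> illegal
(4,5): flips 1 -> legal
(4,6): no bracket -> illegal
(5,3): no bracket -> illegal
(5,6): flips 1 -> legal
(6,4): no bracket -> illegal
(6,5): no bracket -> illegal
(6,6): no bracket -> illegal

Answer: (1,2) (2,3) (4,5) (5,6)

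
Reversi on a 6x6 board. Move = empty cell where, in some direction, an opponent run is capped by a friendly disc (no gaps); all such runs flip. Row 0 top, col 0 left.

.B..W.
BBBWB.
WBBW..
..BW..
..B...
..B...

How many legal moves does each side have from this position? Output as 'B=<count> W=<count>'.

-- B to move --
(0,2): no bracket -> illegal
(0,3): no bracket -> illegal
(0,5): no bracket -> illegal
(1,5): no bracket -> illegal
(2,4): flips 2 -> legal
(3,0): flips 1 -> legal
(3,1): no bracket -> illegal
(3,4): flips 2 -> legal
(4,3): no bracket -> illegal
(4,4): flips 1 -> legal
B mobility = 4
-- W to move --
(0,0): flips 3 -> legal
(0,2): flips 1 -> legal
(0,3): no bracket -> illegal
(0,5): flips 1 -> legal
(1,5): flips 1 -> legal
(2,4): flips 1 -> legal
(2,5): no bracket -> illegal
(3,0): no bracket -> illegal
(3,1): flips 2 -> legal
(4,1): flips 1 -> legal
(4,3): no bracket -> illegal
(5,1): flips 1 -> legal
(5,3): no bracket -> illegal
W mobility = 8

Answer: B=4 W=8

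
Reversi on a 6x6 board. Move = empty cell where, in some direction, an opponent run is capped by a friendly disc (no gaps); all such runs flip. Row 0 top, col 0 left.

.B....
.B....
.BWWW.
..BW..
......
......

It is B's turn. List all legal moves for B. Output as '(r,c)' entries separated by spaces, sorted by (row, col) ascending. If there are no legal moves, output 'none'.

(1,2): flips 1 -> legal
(1,3): no bracket -> illegal
(1,4): flips 1 -> legal
(1,5): no bracket -> illegal
(2,5): flips 3 -> legal
(3,1): no bracket -> illegal
(3,4): flips 1 -> legal
(3,5): no bracket -> illegal
(4,2): no bracket -> illegal
(4,3): no bracket -> illegal
(4,4): flips 2 -> legal

Answer: (1,2) (1,4) (2,5) (3,4) (4,4)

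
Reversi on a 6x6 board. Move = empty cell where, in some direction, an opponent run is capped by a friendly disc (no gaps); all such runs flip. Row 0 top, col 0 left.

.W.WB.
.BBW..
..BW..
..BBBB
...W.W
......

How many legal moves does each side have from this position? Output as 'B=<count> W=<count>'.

Answer: B=7 W=6

Derivation:
-- B to move --
(0,0): no bracket -> illegal
(0,2): flips 1 -> legal
(1,0): no bracket -> illegal
(1,4): flips 2 -> legal
(2,4): flips 1 -> legal
(4,2): no bracket -> illegal
(4,4): no bracket -> illegal
(5,2): flips 1 -> legal
(5,3): flips 1 -> legal
(5,4): flips 1 -> legal
(5,5): flips 1 -> legal
B mobility = 7
-- W to move --
(0,0): no bracket -> illegal
(0,2): no bracket -> illegal
(0,5): flips 1 -> legal
(1,0): flips 2 -> legal
(1,4): no bracket -> illegal
(1,5): no bracket -> illegal
(2,0): no bracket -> illegal
(2,1): flips 4 -> legal
(2,4): no bracket -> illegal
(2,5): flips 2 -> legal
(3,1): flips 1 -> legal
(4,1): flips 1 -> legal
(4,2): no bracket -> illegal
(4,4): no bracket -> illegal
W mobility = 6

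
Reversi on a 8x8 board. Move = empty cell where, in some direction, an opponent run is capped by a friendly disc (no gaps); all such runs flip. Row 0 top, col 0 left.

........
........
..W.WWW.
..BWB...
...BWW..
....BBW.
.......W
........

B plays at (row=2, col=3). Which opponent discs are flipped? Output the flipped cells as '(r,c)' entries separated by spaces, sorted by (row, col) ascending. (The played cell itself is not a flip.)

Dir NW: first cell '.' (not opp) -> no flip
Dir N: first cell '.' (not opp) -> no flip
Dir NE: first cell '.' (not opp) -> no flip
Dir W: opp run (2,2), next='.' -> no flip
Dir E: opp run (2,4) (2,5) (2,6), next='.' -> no flip
Dir SW: first cell 'B' (not opp) -> no flip
Dir S: opp run (3,3) capped by B -> flip
Dir SE: first cell 'B' (not opp) -> no flip

Answer: (3,3)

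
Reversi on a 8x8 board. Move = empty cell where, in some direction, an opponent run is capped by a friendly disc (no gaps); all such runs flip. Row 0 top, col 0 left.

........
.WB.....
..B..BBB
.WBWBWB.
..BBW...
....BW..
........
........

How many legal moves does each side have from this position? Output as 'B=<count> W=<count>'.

-- B to move --
(0,0): flips 1 -> legal
(0,1): no bracket -> illegal
(0,2): no bracket -> illegal
(1,0): flips 1 -> legal
(2,0): flips 1 -> legal
(2,1): no bracket -> illegal
(2,3): flips 1 -> legal
(2,4): flips 1 -> legal
(3,0): flips 1 -> legal
(4,0): flips 1 -> legal
(4,1): no bracket -> illegal
(4,5): flips 2 -> legal
(4,6): no bracket -> illegal
(5,3): flips 2 -> legal
(5,6): flips 1 -> legal
(6,4): no bracket -> illegal
(6,5): no bracket -> illegal
(6,6): flips 3 -> legal
B mobility = 11
-- W to move --
(0,1): no bracket -> illegal
(0,2): no bracket -> illegal
(0,3): no bracket -> illegal
(1,3): flips 2 -> legal
(1,4): no bracket -> illegal
(1,5): flips 1 -> legal
(1,6): no bracket -> illegal
(1,7): flips 1 -> legal
(2,1): no bracket -> illegal
(2,3): no bracket -> illegal
(2,4): flips 1 -> legal
(3,7): flips 1 -> legal
(4,1): flips 2 -> legal
(4,5): no bracket -> illegal
(4,6): no bracket -> illegal
(4,7): no bracket -> illegal
(5,1): flips 1 -> legal
(5,2): no bracket -> illegal
(5,3): flips 3 -> legal
(6,3): no bracket -> illegal
(6,4): flips 1 -> legal
(6,5): no bracket -> illegal
W mobility = 9

Answer: B=11 W=9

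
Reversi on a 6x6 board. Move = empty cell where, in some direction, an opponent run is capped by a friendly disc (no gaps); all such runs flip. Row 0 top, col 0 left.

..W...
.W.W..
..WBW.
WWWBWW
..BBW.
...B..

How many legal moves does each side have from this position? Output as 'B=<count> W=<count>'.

Answer: B=10 W=6

Derivation:
-- B to move --
(0,0): flips 2 -> legal
(0,1): no bracket -> illegal
(0,3): flips 1 -> legal
(0,4): no bracket -> illegal
(1,0): no bracket -> illegal
(1,2): flips 2 -> legal
(1,4): no bracket -> illegal
(1,5): flips 1 -> legal
(2,0): flips 1 -> legal
(2,1): flips 2 -> legal
(2,5): flips 2 -> legal
(4,0): no bracket -> illegal
(4,1): flips 1 -> legal
(4,5): flips 2 -> legal
(5,4): no bracket -> illegal
(5,5): flips 1 -> legal
B mobility = 10
-- W to move --
(1,2): flips 1 -> legal
(1,4): flips 1 -> legal
(4,1): flips 2 -> legal
(5,1): flips 2 -> legal
(5,2): flips 2 -> legal
(5,4): flips 1 -> legal
W mobility = 6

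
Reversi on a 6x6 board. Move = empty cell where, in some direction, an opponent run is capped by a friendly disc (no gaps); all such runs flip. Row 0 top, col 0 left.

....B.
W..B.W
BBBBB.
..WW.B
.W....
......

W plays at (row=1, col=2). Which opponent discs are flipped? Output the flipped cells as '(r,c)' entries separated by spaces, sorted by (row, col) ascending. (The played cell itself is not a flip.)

Dir NW: first cell '.' (not opp) -> no flip
Dir N: first cell '.' (not opp) -> no flip
Dir NE: first cell '.' (not opp) -> no flip
Dir W: first cell '.' (not opp) -> no flip
Dir E: opp run (1,3), next='.' -> no flip
Dir SW: opp run (2,1), next='.' -> no flip
Dir S: opp run (2,2) capped by W -> flip
Dir SE: opp run (2,3), next='.' -> no flip

Answer: (2,2)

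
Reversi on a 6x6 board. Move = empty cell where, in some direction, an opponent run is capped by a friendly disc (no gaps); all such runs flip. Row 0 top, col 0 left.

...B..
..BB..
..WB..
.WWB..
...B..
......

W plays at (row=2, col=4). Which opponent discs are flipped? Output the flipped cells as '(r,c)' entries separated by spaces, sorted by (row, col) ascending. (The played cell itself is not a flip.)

Dir NW: opp run (1,3), next='.' -> no flip
Dir N: first cell '.' (not opp) -> no flip
Dir NE: first cell '.' (not opp) -> no flip
Dir W: opp run (2,3) capped by W -> flip
Dir E: first cell '.' (not opp) -> no flip
Dir SW: opp run (3,3), next='.' -> no flip
Dir S: first cell '.' (not opp) -> no flip
Dir SE: first cell '.' (not opp) -> no flip

Answer: (2,3)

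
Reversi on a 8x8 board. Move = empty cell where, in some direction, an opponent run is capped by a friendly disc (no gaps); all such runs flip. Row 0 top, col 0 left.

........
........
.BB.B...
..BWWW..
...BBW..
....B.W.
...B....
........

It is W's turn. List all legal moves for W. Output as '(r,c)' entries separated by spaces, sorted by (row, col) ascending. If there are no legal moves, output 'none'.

(1,0): no bracket -> illegal
(1,1): flips 1 -> legal
(1,2): no bracket -> illegal
(1,3): flips 1 -> legal
(1,4): flips 1 -> legal
(1,5): flips 1 -> legal
(2,0): no bracket -> illegal
(2,3): no bracket -> illegal
(2,5): no bracket -> illegal
(3,0): no bracket -> illegal
(3,1): flips 1 -> legal
(4,1): no bracket -> illegal
(4,2): flips 2 -> legal
(5,2): flips 1 -> legal
(5,3): flips 2 -> legal
(5,5): flips 1 -> legal
(6,2): no bracket -> illegal
(6,4): flips 2 -> legal
(6,5): no bracket -> illegal
(7,2): flips 2 -> legal
(7,3): no bracket -> illegal
(7,4): no bracket -> illegal

Answer: (1,1) (1,3) (1,4) (1,5) (3,1) (4,2) (5,2) (5,3) (5,5) (6,4) (7,2)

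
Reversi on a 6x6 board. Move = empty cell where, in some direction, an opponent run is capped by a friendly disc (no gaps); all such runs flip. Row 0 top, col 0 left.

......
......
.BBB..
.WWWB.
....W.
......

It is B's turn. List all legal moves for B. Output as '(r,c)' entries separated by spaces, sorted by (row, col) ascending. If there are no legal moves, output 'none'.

Answer: (3,0) (4,0) (4,1) (4,2) (4,3) (5,4) (5,5)

Derivation:
(2,0): no bracket -> illegal
(2,4): no bracket -> illegal
(3,0): flips 3 -> legal
(3,5): no bracket -> illegal
(4,0): flips 1 -> legal
(4,1): flips 2 -> legal
(4,2): flips 1 -> legal
(4,3): flips 2 -> legal
(4,5): no bracket -> illegal
(5,3): no bracket -> illegal
(5,4): flips 1 -> legal
(5,5): flips 2 -> legal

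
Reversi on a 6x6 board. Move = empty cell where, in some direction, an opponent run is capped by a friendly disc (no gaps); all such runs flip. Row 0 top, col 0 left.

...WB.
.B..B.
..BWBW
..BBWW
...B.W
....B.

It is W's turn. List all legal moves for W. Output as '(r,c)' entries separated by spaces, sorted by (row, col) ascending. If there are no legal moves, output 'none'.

Answer: (0,5) (1,3) (2,1) (3,1) (4,1) (5,2) (5,3)

Derivation:
(0,0): no bracket -> illegal
(0,1): no bracket -> illegal
(0,2): no bracket -> illegal
(0,5): flips 2 -> legal
(1,0): no bracket -> illegal
(1,2): no bracket -> illegal
(1,3): flips 1 -> legal
(1,5): no bracket -> illegal
(2,0): no bracket -> illegal
(2,1): flips 1 -> legal
(3,1): flips 2 -> legal
(4,1): flips 1 -> legal
(4,2): no bracket -> illegal
(4,4): no bracket -> illegal
(5,2): flips 1 -> legal
(5,3): flips 2 -> legal
(5,5): no bracket -> illegal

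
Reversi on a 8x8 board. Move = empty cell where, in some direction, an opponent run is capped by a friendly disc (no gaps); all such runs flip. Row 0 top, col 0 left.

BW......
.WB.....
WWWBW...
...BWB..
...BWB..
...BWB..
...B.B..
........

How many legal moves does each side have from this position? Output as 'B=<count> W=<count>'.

Answer: B=7 W=14

Derivation:
-- B to move --
(0,2): flips 1 -> legal
(1,0): flips 1 -> legal
(1,3): flips 1 -> legal
(1,4): no bracket -> illegal
(1,5): flips 1 -> legal
(2,5): flips 2 -> legal
(3,0): flips 1 -> legal
(3,1): no bracket -> illegal
(3,2): flips 1 -> legal
(6,4): no bracket -> illegal
B mobility = 7
-- W to move --
(0,2): flips 1 -> legal
(0,3): flips 1 -> legal
(1,0): no bracket -> illegal
(1,3): flips 1 -> legal
(1,4): no bracket -> illegal
(2,5): no bracket -> illegal
(2,6): flips 1 -> legal
(3,2): flips 2 -> legal
(3,6): flips 2 -> legal
(4,2): flips 2 -> legal
(4,6): flips 2 -> legal
(5,2): flips 2 -> legal
(5,6): flips 2 -> legal
(6,2): flips 1 -> legal
(6,4): no bracket -> illegal
(6,6): flips 1 -> legal
(7,2): flips 1 -> legal
(7,3): no bracket -> illegal
(7,4): no bracket -> illegal
(7,5): no bracket -> illegal
(7,6): flips 1 -> legal
W mobility = 14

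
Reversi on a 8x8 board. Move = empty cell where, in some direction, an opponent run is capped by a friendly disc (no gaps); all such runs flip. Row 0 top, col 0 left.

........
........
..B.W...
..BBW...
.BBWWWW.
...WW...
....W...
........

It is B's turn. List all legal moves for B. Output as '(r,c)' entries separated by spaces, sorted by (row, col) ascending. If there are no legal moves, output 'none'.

Answer: (1,5) (3,5) (4,7) (5,5) (6,3) (6,5) (7,5)

Derivation:
(1,3): no bracket -> illegal
(1,4): no bracket -> illegal
(1,5): flips 1 -> legal
(2,3): no bracket -> illegal
(2,5): no bracket -> illegal
(3,5): flips 1 -> legal
(3,6): no bracket -> illegal
(3,7): no bracket -> illegal
(4,7): flips 4 -> legal
(5,2): no bracket -> illegal
(5,5): flips 1 -> legal
(5,6): no bracket -> illegal
(5,7): no bracket -> illegal
(6,2): no bracket -> illegal
(6,3): flips 2 -> legal
(6,5): flips 2 -> legal
(7,3): no bracket -> illegal
(7,4): no bracket -> illegal
(7,5): flips 2 -> legal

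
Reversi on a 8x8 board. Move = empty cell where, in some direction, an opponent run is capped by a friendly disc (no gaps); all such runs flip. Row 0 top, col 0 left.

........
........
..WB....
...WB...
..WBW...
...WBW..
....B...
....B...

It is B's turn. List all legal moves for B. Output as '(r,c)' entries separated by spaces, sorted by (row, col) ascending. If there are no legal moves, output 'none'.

(1,1): no bracket -> illegal
(1,2): no bracket -> illegal
(1,3): no bracket -> illegal
(2,1): flips 1 -> legal
(2,4): no bracket -> illegal
(3,1): flips 2 -> legal
(3,2): flips 1 -> legal
(3,5): no bracket -> illegal
(4,1): flips 1 -> legal
(4,5): flips 1 -> legal
(4,6): flips 1 -> legal
(5,1): no bracket -> illegal
(5,2): flips 1 -> legal
(5,6): flips 1 -> legal
(6,2): no bracket -> illegal
(6,3): flips 1 -> legal
(6,5): no bracket -> illegal
(6,6): no bracket -> illegal

Answer: (2,1) (3,1) (3,2) (4,1) (4,5) (4,6) (5,2) (5,6) (6,3)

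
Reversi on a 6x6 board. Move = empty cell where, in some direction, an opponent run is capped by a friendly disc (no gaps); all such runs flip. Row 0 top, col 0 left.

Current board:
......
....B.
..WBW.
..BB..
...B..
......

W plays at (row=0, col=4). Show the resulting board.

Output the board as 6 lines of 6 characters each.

Place W at (0,4); scan 8 dirs for brackets.
Dir NW: edge -> no flip
Dir N: edge -> no flip
Dir NE: edge -> no flip
Dir W: first cell '.' (not opp) -> no flip
Dir E: first cell '.' (not opp) -> no flip
Dir SW: first cell '.' (not opp) -> no flip
Dir S: opp run (1,4) capped by W -> flip
Dir SE: first cell '.' (not opp) -> no flip
All flips: (1,4)

Answer: ....W.
....W.
..WBW.
..BB..
...B..
......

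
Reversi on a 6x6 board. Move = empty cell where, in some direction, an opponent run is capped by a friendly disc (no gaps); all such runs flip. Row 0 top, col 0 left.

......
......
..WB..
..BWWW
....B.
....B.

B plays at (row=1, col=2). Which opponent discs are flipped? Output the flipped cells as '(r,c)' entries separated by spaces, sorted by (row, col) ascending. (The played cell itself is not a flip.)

Dir NW: first cell '.' (not opp) -> no flip
Dir N: first cell '.' (not opp) -> no flip
Dir NE: first cell '.' (not opp) -> no flip
Dir W: first cell '.' (not opp) -> no flip
Dir E: first cell '.' (not opp) -> no flip
Dir SW: first cell '.' (not opp) -> no flip
Dir S: opp run (2,2) capped by B -> flip
Dir SE: first cell 'B' (not opp) -> no flip

Answer: (2,2)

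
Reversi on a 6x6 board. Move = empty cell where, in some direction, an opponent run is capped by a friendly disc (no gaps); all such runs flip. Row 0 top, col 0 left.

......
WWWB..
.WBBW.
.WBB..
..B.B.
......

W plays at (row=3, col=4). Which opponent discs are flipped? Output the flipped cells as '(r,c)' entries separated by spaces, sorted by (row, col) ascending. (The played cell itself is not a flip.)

Answer: (2,3) (3,2) (3,3)

Derivation:
Dir NW: opp run (2,3) capped by W -> flip
Dir N: first cell 'W' (not opp) -> no flip
Dir NE: first cell '.' (not opp) -> no flip
Dir W: opp run (3,3) (3,2) capped by W -> flip
Dir E: first cell '.' (not opp) -> no flip
Dir SW: first cell '.' (not opp) -> no flip
Dir S: opp run (4,4), next='.' -> no flip
Dir SE: first cell '.' (not opp) -> no flip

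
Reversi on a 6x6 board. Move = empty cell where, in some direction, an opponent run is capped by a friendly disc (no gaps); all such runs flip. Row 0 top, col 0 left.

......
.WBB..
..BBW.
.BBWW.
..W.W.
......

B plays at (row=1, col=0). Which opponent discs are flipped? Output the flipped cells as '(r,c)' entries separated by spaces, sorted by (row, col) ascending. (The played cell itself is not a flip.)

Answer: (1,1)

Derivation:
Dir NW: edge -> no flip
Dir N: first cell '.' (not opp) -> no flip
Dir NE: first cell '.' (not opp) -> no flip
Dir W: edge -> no flip
Dir E: opp run (1,1) capped by B -> flip
Dir SW: edge -> no flip
Dir S: first cell '.' (not opp) -> no flip
Dir SE: first cell '.' (not opp) -> no flip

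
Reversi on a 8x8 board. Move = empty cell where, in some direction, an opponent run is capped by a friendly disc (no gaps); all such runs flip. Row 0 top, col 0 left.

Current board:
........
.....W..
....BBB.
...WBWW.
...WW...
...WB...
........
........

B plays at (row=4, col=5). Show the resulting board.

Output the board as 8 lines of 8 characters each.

Place B at (4,5); scan 8 dirs for brackets.
Dir NW: first cell 'B' (not opp) -> no flip
Dir N: opp run (3,5) capped by B -> flip
Dir NE: opp run (3,6), next='.' -> no flip
Dir W: opp run (4,4) (4,3), next='.' -> no flip
Dir E: first cell '.' (not opp) -> no flip
Dir SW: first cell 'B' (not opp) -> no flip
Dir S: first cell '.' (not opp) -> no flip
Dir SE: first cell '.' (not opp) -> no flip
All flips: (3,5)

Answer: ........
.....W..
....BBB.
...WBBW.
...WWB..
...WB...
........
........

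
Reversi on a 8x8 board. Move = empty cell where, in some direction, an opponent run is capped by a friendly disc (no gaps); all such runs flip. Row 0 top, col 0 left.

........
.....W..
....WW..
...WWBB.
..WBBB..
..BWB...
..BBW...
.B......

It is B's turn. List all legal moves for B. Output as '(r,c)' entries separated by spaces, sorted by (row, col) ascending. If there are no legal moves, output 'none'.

Answer: (0,5) (1,3) (1,4) (1,6) (2,2) (2,3) (3,2) (4,1) (6,5) (7,4)

Derivation:
(0,4): no bracket -> illegal
(0,5): flips 2 -> legal
(0,6): no bracket -> illegal
(1,3): flips 1 -> legal
(1,4): flips 3 -> legal
(1,6): flips 2 -> legal
(2,2): flips 1 -> legal
(2,3): flips 2 -> legal
(2,6): no bracket -> illegal
(3,1): no bracket -> illegal
(3,2): flips 3 -> legal
(4,1): flips 1 -> legal
(5,1): no bracket -> illegal
(5,5): no bracket -> illegal
(6,5): flips 1 -> legal
(7,3): no bracket -> illegal
(7,4): flips 1 -> legal
(7,5): no bracket -> illegal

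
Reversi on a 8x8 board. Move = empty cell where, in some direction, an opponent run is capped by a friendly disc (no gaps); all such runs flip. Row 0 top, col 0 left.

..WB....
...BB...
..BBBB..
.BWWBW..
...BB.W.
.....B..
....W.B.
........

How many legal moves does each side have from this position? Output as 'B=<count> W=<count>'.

Answer: B=10 W=9

Derivation:
-- B to move --
(0,1): flips 1 -> legal
(1,1): no bracket -> illegal
(1,2): no bracket -> illegal
(2,1): flips 1 -> legal
(2,6): flips 1 -> legal
(3,6): flips 1 -> legal
(3,7): flips 1 -> legal
(4,1): flips 1 -> legal
(4,2): flips 2 -> legal
(4,5): flips 1 -> legal
(4,7): no bracket -> illegal
(5,3): no bracket -> illegal
(5,4): no bracket -> illegal
(5,6): no bracket -> illegal
(5,7): flips 2 -> legal
(6,3): no bracket -> illegal
(6,5): no bracket -> illegal
(7,3): flips 1 -> legal
(7,4): no bracket -> illegal
(7,5): no bracket -> illegal
B mobility = 10
-- W to move --
(0,4): flips 1 -> legal
(0,5): flips 2 -> legal
(1,1): flips 1 -> legal
(1,2): flips 1 -> legal
(1,5): flips 2 -> legal
(1,6): no bracket -> illegal
(2,0): no bracket -> illegal
(2,1): no bracket -> illegal
(2,6): no bracket -> illegal
(3,0): flips 1 -> legal
(3,6): no bracket -> illegal
(4,0): no bracket -> illegal
(4,1): no bracket -> illegal
(4,2): no bracket -> illegal
(4,5): no bracket -> illegal
(5,2): no bracket -> illegal
(5,3): flips 2 -> legal
(5,4): flips 1 -> legal
(5,6): no bracket -> illegal
(5,7): no bracket -> illegal
(6,5): no bracket -> illegal
(6,7): no bracket -> illegal
(7,5): no bracket -> illegal
(7,6): no bracket -> illegal
(7,7): flips 3 -> legal
W mobility = 9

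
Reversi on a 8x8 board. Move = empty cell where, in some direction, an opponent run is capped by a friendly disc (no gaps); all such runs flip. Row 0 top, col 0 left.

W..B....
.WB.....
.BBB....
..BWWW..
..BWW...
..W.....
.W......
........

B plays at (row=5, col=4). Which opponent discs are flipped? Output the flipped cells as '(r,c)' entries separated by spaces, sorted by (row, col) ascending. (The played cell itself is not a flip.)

Dir NW: opp run (4,3) capped by B -> flip
Dir N: opp run (4,4) (3,4), next='.' -> no flip
Dir NE: first cell '.' (not opp) -> no flip
Dir W: first cell '.' (not opp) -> no flip
Dir E: first cell '.' (not opp) -> no flip
Dir SW: first cell '.' (not opp) -> no flip
Dir S: first cell '.' (not opp) -> no flip
Dir SE: first cell '.' (not opp) -> no flip

Answer: (4,3)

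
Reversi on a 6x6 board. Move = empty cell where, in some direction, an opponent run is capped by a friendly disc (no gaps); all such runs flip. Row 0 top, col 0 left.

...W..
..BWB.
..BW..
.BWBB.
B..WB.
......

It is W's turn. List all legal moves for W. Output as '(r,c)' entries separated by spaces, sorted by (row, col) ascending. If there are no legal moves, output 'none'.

Answer: (0,1) (0,2) (0,5) (1,1) (1,5) (2,1) (2,5) (3,0) (3,5) (4,5)

Derivation:
(0,1): flips 1 -> legal
(0,2): flips 2 -> legal
(0,4): no bracket -> illegal
(0,5): flips 1 -> legal
(1,1): flips 1 -> legal
(1,5): flips 1 -> legal
(2,0): no bracket -> illegal
(2,1): flips 2 -> legal
(2,4): no bracket -> illegal
(2,5): flips 2 -> legal
(3,0): flips 1 -> legal
(3,5): flips 2 -> legal
(4,1): no bracket -> illegal
(4,2): no bracket -> illegal
(4,5): flips 2 -> legal
(5,0): no bracket -> illegal
(5,1): no bracket -> illegal
(5,3): no bracket -> illegal
(5,4): no bracket -> illegal
(5,5): no bracket -> illegal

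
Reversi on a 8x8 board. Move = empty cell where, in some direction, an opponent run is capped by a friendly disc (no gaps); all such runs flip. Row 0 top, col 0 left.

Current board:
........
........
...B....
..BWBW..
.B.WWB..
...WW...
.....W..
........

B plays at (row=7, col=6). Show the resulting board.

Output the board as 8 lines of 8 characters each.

Place B at (7,6); scan 8 dirs for brackets.
Dir NW: opp run (6,5) (5,4) (4,3) capped by B -> flip
Dir N: first cell '.' (not opp) -> no flip
Dir NE: first cell '.' (not opp) -> no flip
Dir W: first cell '.' (not opp) -> no flip
Dir E: first cell '.' (not opp) -> no flip
Dir SW: edge -> no flip
Dir S: edge -> no flip
Dir SE: edge -> no flip
All flips: (4,3) (5,4) (6,5)

Answer: ........
........
...B....
..BWBW..
.B.BWB..
...WB...
.....B..
......B.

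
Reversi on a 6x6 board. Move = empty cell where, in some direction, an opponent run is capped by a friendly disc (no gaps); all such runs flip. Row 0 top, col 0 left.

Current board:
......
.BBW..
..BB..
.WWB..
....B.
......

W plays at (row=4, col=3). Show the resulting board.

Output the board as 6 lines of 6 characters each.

Place W at (4,3); scan 8 dirs for brackets.
Dir NW: first cell 'W' (not opp) -> no flip
Dir N: opp run (3,3) (2,3) capped by W -> flip
Dir NE: first cell '.' (not opp) -> no flip
Dir W: first cell '.' (not opp) -> no flip
Dir E: opp run (4,4), next='.' -> no flip
Dir SW: first cell '.' (not opp) -> no flip
Dir S: first cell '.' (not opp) -> no flip
Dir SE: first cell '.' (not opp) -> no flip
All flips: (2,3) (3,3)

Answer: ......
.BBW..
..BW..
.WWW..
...WB.
......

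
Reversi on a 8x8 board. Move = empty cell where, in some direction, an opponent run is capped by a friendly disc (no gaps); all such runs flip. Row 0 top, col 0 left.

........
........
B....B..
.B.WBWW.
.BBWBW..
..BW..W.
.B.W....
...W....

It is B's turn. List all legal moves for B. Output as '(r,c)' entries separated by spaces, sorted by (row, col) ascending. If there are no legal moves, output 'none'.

Answer: (2,2) (2,4) (2,6) (3,2) (3,7) (4,6) (4,7) (5,4) (5,5) (6,2) (6,4) (6,7) (7,4)

Derivation:
(2,2): flips 1 -> legal
(2,3): no bracket -> illegal
(2,4): flips 1 -> legal
(2,6): flips 1 -> legal
(2,7): no bracket -> illegal
(3,2): flips 1 -> legal
(3,7): flips 2 -> legal
(4,6): flips 1 -> legal
(4,7): flips 1 -> legal
(5,4): flips 1 -> legal
(5,5): flips 2 -> legal
(5,7): no bracket -> illegal
(6,2): flips 1 -> legal
(6,4): flips 1 -> legal
(6,5): no bracket -> illegal
(6,6): no bracket -> illegal
(6,7): flips 2 -> legal
(7,2): no bracket -> illegal
(7,4): flips 1 -> legal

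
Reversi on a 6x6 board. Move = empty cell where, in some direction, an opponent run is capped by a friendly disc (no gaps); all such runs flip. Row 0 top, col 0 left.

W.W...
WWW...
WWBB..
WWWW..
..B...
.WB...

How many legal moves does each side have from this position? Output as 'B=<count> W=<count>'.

Answer: B=7 W=5

Derivation:
-- B to move --
(0,1): flips 1 -> legal
(0,3): no bracket -> illegal
(1,3): no bracket -> illegal
(2,4): flips 1 -> legal
(3,4): no bracket -> illegal
(4,0): flips 1 -> legal
(4,1): flips 1 -> legal
(4,3): flips 1 -> legal
(4,4): flips 1 -> legal
(5,0): flips 1 -> legal
B mobility = 7
-- W to move --
(1,3): flips 2 -> legal
(1,4): flips 1 -> legal
(2,4): flips 2 -> legal
(3,4): flips 1 -> legal
(4,1): no bracket -> illegal
(4,3): no bracket -> illegal
(5,3): flips 2 -> legal
W mobility = 5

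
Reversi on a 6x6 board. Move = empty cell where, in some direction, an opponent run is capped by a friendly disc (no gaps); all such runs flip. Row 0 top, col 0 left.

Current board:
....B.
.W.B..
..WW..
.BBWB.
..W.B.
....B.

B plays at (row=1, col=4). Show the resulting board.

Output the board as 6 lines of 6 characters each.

Place B at (1,4); scan 8 dirs for brackets.
Dir NW: first cell '.' (not opp) -> no flip
Dir N: first cell 'B' (not opp) -> no flip
Dir NE: first cell '.' (not opp) -> no flip
Dir W: first cell 'B' (not opp) -> no flip
Dir E: first cell '.' (not opp) -> no flip
Dir SW: opp run (2,3) capped by B -> flip
Dir S: first cell '.' (not opp) -> no flip
Dir SE: first cell '.' (not opp) -> no flip
All flips: (2,3)

Answer: ....B.
.W.BB.
..WB..
.BBWB.
..W.B.
....B.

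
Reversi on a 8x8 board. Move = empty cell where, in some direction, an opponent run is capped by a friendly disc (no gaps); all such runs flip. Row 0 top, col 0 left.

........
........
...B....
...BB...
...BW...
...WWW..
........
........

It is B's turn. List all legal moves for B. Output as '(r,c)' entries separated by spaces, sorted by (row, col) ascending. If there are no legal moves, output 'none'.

(3,5): no bracket -> illegal
(4,2): no bracket -> illegal
(4,5): flips 1 -> legal
(4,6): no bracket -> illegal
(5,2): no bracket -> illegal
(5,6): no bracket -> illegal
(6,2): no bracket -> illegal
(6,3): flips 1 -> legal
(6,4): flips 2 -> legal
(6,5): flips 1 -> legal
(6,6): flips 2 -> legal

Answer: (4,5) (6,3) (6,4) (6,5) (6,6)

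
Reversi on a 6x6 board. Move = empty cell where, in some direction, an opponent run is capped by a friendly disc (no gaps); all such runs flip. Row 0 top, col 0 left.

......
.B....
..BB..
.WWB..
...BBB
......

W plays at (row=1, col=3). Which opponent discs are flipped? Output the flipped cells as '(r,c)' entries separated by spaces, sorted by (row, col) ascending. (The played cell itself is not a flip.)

Answer: (2,2)

Derivation:
Dir NW: first cell '.' (not opp) -> no flip
Dir N: first cell '.' (not opp) -> no flip
Dir NE: first cell '.' (not opp) -> no flip
Dir W: first cell '.' (not opp) -> no flip
Dir E: first cell '.' (not opp) -> no flip
Dir SW: opp run (2,2) capped by W -> flip
Dir S: opp run (2,3) (3,3) (4,3), next='.' -> no flip
Dir SE: first cell '.' (not opp) -> no flip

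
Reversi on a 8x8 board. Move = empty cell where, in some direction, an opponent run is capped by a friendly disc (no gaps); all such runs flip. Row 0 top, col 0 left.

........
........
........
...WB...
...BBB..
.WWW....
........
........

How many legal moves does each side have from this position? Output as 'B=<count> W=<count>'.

-- B to move --
(2,2): flips 1 -> legal
(2,3): flips 1 -> legal
(2,4): no bracket -> illegal
(3,2): flips 1 -> legal
(4,0): no bracket -> illegal
(4,1): no bracket -> illegal
(4,2): no bracket -> illegal
(5,0): no bracket -> illegal
(5,4): no bracket -> illegal
(6,0): no bracket -> illegal
(6,1): flips 1 -> legal
(6,2): flips 1 -> legal
(6,3): flips 1 -> legal
(6,4): no bracket -> illegal
B mobility = 6
-- W to move --
(2,3): no bracket -> illegal
(2,4): no bracket -> illegal
(2,5): flips 2 -> legal
(3,2): no bracket -> illegal
(3,5): flips 2 -> legal
(3,6): no bracket -> illegal
(4,2): no bracket -> illegal
(4,6): no bracket -> illegal
(5,4): no bracket -> illegal
(5,5): flips 1 -> legal
(5,6): no bracket -> illegal
W mobility = 3

Answer: B=6 W=3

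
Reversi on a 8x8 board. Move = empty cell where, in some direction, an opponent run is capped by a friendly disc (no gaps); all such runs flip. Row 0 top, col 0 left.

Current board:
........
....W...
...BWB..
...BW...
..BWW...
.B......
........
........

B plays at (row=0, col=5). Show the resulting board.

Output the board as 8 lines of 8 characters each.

Place B at (0,5); scan 8 dirs for brackets.
Dir NW: edge -> no flip
Dir N: edge -> no flip
Dir NE: edge -> no flip
Dir W: first cell '.' (not opp) -> no flip
Dir E: first cell '.' (not opp) -> no flip
Dir SW: opp run (1,4) capped by B -> flip
Dir S: first cell '.' (not opp) -> no flip
Dir SE: first cell '.' (not opp) -> no flip
All flips: (1,4)

Answer: .....B..
....B...
...BWB..
...BW...
..BWW...
.B......
........
........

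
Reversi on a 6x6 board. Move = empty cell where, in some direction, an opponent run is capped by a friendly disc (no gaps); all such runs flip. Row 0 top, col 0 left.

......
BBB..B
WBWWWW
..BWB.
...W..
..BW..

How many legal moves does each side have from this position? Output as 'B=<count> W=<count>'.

-- B to move --
(1,3): no bracket -> illegal
(1,4): flips 2 -> legal
(3,0): flips 1 -> legal
(3,1): no bracket -> illegal
(3,5): flips 1 -> legal
(4,2): flips 2 -> legal
(4,4): flips 2 -> legal
(5,4): flips 2 -> legal
B mobility = 6
-- W to move --
(0,0): flips 2 -> legal
(0,1): flips 1 -> legal
(0,2): flips 2 -> legal
(0,3): no bracket -> illegal
(0,4): no bracket -> illegal
(0,5): flips 1 -> legal
(1,3): no bracket -> illegal
(1,4): no bracket -> illegal
(3,0): no bracket -> illegal
(3,1): flips 1 -> legal
(3,5): flips 1 -> legal
(4,1): flips 1 -> legal
(4,2): flips 1 -> legal
(4,4): flips 1 -> legal
(4,5): flips 1 -> legal
(5,1): flips 1 -> legal
W mobility = 11

Answer: B=6 W=11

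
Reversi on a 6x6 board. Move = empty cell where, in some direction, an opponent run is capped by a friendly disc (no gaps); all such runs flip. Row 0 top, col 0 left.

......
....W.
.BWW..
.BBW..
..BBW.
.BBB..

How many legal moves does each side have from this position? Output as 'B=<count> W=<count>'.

-- B to move --
(0,3): no bracket -> illegal
(0,4): no bracket -> illegal
(0,5): flips 2 -> legal
(1,1): no bracket -> illegal
(1,2): flips 1 -> legal
(1,3): flips 3 -> legal
(1,5): no bracket -> illegal
(2,4): flips 3 -> legal
(2,5): no bracket -> illegal
(3,4): flips 1 -> legal
(3,5): flips 1 -> legal
(4,5): flips 1 -> legal
(5,4): no bracket -> illegal
(5,5): no bracket -> illegal
B mobility = 7
-- W to move --
(1,0): no bracket -> illegal
(1,1): no bracket -> illegal
(1,2): no bracket -> illegal
(2,0): flips 1 -> legal
(3,0): flips 2 -> legal
(3,4): no bracket -> illegal
(4,0): flips 1 -> legal
(4,1): flips 3 -> legal
(5,0): no bracket -> illegal
(5,4): no bracket -> illegal
W mobility = 4

Answer: B=7 W=4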